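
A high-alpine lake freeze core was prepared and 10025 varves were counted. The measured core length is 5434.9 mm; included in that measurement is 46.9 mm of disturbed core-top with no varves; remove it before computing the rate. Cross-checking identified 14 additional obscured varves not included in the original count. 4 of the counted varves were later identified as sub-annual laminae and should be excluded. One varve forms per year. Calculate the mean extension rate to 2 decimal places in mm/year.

0.54 mm/year

True varve count = 10025 − 4 + 14 = 10035.
The growth record spans 5434.9 − 46.9 = 5388.0 mm.
5388.0 mm over 10035 years gives 5388.0 / 10035 ≈ 0.54 mm/year.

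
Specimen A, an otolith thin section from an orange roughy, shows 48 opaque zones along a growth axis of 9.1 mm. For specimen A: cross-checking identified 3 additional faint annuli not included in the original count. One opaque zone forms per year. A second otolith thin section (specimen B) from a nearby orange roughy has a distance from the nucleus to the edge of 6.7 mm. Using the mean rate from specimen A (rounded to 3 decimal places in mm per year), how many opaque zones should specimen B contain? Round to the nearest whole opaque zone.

38 opaque zones

Specimen A: adjusted count: 48 + 3 = 51 opaque zones.
A: 9.1 mm over 51 years gives 9.1 / 51 ≈ 0.178 mm/year.
Specimen B: 6.7 mm / 0.178 mm per year = 37.64 years ≈ 38 opaque zones.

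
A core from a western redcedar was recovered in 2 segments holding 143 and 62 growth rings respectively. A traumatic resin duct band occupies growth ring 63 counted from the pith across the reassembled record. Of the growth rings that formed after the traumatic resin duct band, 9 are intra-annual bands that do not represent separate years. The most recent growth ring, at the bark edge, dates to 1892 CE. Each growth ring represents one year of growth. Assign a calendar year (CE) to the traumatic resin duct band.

Total growth rings = 143 + 62 = 205.
The traumatic resin duct band sits at growth ring 63 from the pith, so 205 − 63 = 142 growth rings formed after it.
Removing the 9 false growth rings leaves 142 − 9 = 133 true growth rings beyond the traumatic resin duct band.
Counting back 133 years from 1892 CE places the traumatic resin duct band in 1892 − 133 = 1759 CE.

1759 CE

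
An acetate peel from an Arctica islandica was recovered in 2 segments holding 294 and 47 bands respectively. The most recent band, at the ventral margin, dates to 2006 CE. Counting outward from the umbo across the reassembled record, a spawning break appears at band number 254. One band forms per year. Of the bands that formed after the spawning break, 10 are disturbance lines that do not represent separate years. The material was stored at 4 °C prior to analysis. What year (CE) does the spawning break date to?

Total bands = 294 + 47 = 341.
341 − 254 = 87 bands lie beyond the spawning break toward the ventral margin.
Removing the 10 false bands leaves 87 − 10 = 77 true bands beyond the spawning break.
2006 − 77 = 1929 CE.

1929 CE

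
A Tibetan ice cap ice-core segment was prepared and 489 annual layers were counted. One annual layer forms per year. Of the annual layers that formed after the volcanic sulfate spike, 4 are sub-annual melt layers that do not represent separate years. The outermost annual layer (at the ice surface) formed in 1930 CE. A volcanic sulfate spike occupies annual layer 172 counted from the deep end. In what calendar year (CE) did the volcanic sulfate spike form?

1617 CE

Between annual layer 172 and the ice surface there are 489 − 172 = 317 annual layers.
Removing the 4 false annual layers leaves 317 − 4 = 313 true annual layers beyond the volcanic sulfate spike.
1930 − 313 = 1617 CE.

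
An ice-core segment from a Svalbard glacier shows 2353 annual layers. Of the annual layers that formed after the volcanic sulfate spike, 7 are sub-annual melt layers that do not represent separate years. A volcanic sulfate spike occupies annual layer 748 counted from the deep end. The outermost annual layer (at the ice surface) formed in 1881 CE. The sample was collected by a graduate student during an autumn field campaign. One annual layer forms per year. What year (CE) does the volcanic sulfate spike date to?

283 CE

The volcanic sulfate spike sits at annual layer 748 from the deep end, so 2353 − 748 = 1605 annual layers formed after it.
1605 − 7 false = 1598 true annual layers after the volcanic sulfate spike.
1881 − 1598 = 283 CE.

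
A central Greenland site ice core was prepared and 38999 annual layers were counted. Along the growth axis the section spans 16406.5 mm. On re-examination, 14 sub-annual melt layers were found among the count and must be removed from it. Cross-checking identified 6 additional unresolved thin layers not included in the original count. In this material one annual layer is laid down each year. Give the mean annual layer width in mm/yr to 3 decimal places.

0.421 mm/yr

Correcting the raw count gives 38999 − 14 + 6 = 38991 true annual layers.
16406.5 mm over 38991 years gives 16406.5 / 38991 ≈ 0.421 mm/yr.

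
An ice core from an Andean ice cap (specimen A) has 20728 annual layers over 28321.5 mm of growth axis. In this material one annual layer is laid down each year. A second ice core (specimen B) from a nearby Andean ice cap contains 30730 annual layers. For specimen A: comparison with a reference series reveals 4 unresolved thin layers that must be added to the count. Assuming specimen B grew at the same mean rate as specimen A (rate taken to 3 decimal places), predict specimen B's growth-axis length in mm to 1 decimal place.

Specimen A: adjusted count: 20728 + 4 = 20732 annual layers.
A: 28321.5 mm over 20732 years gives 28321.5 / 20732 ≈ 1.366 mm/yr.
For B, 1.366 mm/year × 30730 years = 41977.2 mm.

41977.2 mm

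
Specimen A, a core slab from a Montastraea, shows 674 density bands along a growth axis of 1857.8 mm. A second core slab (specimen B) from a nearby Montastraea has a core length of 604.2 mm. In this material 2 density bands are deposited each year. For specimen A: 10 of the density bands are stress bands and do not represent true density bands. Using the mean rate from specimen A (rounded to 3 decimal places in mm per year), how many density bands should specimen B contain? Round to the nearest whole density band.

Specimen A: after corrections the count is 674 − 10 = 664 density bands.
Specimen A: 664 density bands at 2 per year is 664 / 2 = 332 years.
A: Extension rate ≈ 1857.8 / 332 = 5.596 mm per year.
Specimen B: 604.2 mm / 5.596 mm per year = 107.97 years; at 2 density bands per year that is 107.97 × 2 ≈ 216 density bands.

216 density bands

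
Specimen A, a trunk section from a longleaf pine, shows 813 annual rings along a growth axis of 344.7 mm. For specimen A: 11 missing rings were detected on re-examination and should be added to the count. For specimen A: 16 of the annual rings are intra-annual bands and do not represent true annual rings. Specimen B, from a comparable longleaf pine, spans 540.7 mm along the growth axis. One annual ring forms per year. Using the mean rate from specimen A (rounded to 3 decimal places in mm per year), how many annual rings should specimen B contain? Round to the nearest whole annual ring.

Specimen A: adjusted count: 813 − 16 + 11 = 808 annual rings.
A: 344.7 mm over 808 years gives 344.7 / 808 ≈ 0.427 mm/year.
For B, 540.7 / 0.427 = 1266.28 years ≈ 1266 annual rings.

1266 annual rings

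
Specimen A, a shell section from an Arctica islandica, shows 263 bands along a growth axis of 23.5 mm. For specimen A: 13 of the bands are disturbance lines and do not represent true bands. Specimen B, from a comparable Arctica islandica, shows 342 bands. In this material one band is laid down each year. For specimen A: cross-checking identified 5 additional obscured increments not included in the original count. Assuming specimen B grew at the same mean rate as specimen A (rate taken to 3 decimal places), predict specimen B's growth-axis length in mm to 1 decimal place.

31.5 mm

Specimen A: true band count = 263 − 13 + 5 = 255.
A: Extension rate ≈ 23.5 / 255 = 0.092 mm/year.
Length of B = 0.092 × 342 = 31.5 mm.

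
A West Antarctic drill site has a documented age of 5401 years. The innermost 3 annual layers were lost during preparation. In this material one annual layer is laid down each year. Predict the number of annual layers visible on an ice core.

At one annual layer per year, 5401 years correspond to 5401 annual layers.
5401 − 3 missed = 5398 annual layers expected in the prepared section.

5398 annual layers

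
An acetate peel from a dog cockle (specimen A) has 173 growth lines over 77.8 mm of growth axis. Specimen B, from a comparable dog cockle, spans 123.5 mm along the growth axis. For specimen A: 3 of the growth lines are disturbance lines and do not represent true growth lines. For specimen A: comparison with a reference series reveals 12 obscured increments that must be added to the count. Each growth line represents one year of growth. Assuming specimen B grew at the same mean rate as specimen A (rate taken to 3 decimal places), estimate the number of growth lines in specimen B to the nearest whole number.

Specimen A: after corrections the count is 173 − 3 + 12 = 182 growth lines.
A: Extension rate ≈ 77.8 / 182 = 0.427 mm/yr.
For B, 123.5 / 0.427 = 289.23 years ≈ 289 growth lines.

289 growth lines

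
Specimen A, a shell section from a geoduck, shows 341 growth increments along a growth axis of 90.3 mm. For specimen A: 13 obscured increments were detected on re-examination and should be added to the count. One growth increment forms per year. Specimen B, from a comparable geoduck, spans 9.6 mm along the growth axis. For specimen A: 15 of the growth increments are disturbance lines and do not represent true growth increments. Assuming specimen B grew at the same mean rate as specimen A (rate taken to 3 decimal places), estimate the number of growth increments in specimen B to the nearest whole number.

Specimen A: true growth increment count = 341 − 15 + 13 = 339.
A: Extension rate ≈ 90.3 / 339 = 0.266 mm/year.
B spans 9.6 / 0.266 = 36.09 years ≈ 36 growth increments.

36 growth increments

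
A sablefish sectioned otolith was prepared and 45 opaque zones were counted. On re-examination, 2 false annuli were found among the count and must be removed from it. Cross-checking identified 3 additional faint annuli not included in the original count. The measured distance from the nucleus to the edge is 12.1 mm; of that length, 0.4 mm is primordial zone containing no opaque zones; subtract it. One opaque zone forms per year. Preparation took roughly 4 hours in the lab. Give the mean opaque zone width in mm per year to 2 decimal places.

0.25 mm per year

Adjusted count: 45 − 2 + 3 = 46 opaque zones.
The growth record spans 12.1 − 0.4 = 11.7 mm.
11.7 mm over 46 years gives 11.7 / 46 ≈ 0.25 mm per year.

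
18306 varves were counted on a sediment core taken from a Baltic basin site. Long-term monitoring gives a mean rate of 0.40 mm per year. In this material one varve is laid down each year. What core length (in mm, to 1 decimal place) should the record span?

The record spans 18306 years at 0.40 mm per year.
Predicted length = 0.40 mm/year × 18306 years = 7322.4 mm.

7322.4 mm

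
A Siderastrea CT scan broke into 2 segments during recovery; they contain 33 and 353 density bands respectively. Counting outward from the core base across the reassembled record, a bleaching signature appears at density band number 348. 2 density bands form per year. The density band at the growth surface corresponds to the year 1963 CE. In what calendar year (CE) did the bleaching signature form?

Total density bands = 33 + 353 = 386.
The bleaching signature sits at density band 348 from the core base, so 386 − 348 = 38 density bands formed after it.
Dividing by 2 density bands per year: 38 / 2 = 19 years.
1963 − 19 = 1944 CE.

1944 CE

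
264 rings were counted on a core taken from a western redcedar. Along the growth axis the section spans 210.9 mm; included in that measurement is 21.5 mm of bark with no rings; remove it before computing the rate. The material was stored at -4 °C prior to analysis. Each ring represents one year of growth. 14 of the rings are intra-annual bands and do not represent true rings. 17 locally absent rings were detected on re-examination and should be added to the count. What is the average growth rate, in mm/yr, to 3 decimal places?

0.709 mm/yr

After corrections the count is 264 − 14 + 17 = 267 rings.
The growth record spans 210.9 − 21.5 = 189.4 mm.
Mean rate = 189.4 mm / 267 years ≈ 0.709 mm/yr.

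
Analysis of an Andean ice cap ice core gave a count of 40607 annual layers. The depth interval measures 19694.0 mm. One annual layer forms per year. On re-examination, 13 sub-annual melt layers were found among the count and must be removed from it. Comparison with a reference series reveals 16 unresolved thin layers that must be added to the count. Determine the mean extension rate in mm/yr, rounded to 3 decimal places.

Adjusted count: 40607 − 13 + 16 = 40610 annual layers.
Extension rate ≈ 19694.0 / 40610 = 0.485 mm/yr.

0.485 mm/yr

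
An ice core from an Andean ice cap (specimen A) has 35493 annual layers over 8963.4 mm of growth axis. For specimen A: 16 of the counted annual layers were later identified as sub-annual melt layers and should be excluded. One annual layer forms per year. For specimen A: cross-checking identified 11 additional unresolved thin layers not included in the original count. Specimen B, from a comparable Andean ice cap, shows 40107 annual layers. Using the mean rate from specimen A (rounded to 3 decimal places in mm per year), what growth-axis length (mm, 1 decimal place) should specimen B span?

10147.1 mm

Specimen A: correcting the raw count gives 35493 − 16 + 11 = 35488 true annual layers.
A: 8963.4 mm over 35488 years gives 8963.4 / 35488 ≈ 0.253 mm/yr.
For B, 0.253 mm/year × 40107 years = 10147.1 mm.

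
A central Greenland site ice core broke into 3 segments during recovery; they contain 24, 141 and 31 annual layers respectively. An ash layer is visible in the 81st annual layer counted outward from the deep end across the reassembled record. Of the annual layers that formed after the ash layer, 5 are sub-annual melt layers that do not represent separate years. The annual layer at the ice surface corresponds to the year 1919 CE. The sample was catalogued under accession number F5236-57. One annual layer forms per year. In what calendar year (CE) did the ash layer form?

Total annual layers = 24 + 141 + 31 = 196.
196 − 81 = 115 annual layers lie beyond the ash layer toward the ice surface.
Excluding 5 false annual layers: 115 − 5 = 110.
1919 − 110 = 1809 CE.

1809 CE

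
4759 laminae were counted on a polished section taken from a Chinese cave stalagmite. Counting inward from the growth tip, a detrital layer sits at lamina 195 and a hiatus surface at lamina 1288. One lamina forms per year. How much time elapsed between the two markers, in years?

1288 − 195 = 1093 laminae lie between the two events.
That is 1093 years at one lamina per year.

1093 years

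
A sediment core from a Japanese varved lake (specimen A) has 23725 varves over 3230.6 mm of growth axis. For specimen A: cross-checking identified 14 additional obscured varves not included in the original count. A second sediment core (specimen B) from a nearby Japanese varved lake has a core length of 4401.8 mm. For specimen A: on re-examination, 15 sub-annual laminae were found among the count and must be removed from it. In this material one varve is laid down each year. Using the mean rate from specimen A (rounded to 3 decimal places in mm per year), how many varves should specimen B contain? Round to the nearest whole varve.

32366 varves

Specimen A: true varve count = 23725 − 15 + 14 = 23724.
A: 3230.6 mm over 23724 years gives 3230.6 / 23724 ≈ 0.136 mm per year.
Specimen B: 4401.8 mm / 0.136 mm per year = 32366.18 years ≈ 32366 varves.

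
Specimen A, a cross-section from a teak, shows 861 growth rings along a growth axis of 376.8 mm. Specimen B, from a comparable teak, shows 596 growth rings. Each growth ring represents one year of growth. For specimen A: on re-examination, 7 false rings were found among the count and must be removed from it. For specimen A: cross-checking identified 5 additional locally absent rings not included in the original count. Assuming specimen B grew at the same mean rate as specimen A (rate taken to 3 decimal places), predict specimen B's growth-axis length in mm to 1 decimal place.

261.6 mm

Specimen A: adjusted count: 861 − 7 + 5 = 859 growth rings.
A: 376.8 mm over 859 years gives 376.8 / 859 ≈ 0.439 mm/year.
For B, 0.439 mm/year × 596 years = 261.6 mm.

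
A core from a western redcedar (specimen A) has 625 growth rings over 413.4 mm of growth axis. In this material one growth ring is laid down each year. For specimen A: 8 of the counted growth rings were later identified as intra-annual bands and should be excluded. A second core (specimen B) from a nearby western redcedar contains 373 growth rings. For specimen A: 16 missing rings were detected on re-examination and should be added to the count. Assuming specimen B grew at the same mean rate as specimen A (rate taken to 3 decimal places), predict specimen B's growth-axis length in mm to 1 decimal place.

243.6 mm

Specimen A: correcting the raw count gives 625 − 8 + 16 = 633 true growth rings.
A: 413.4 mm over 633 years gives 413.4 / 633 ≈ 0.653 mm per year.
For B, 0.653 mm/year × 373 years = 243.6 mm.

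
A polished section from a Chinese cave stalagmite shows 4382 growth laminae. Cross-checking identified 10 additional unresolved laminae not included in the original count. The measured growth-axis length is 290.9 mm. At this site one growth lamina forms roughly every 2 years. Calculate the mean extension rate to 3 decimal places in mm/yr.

0.033 mm/yr

Adjusted count: 4382 + 10 = 4392 growth laminae.
4392 growth laminae at 2 years each span 4392 × 2 = 8784 years.
Extension rate ≈ 290.9 / 8784 = 0.033 mm/yr.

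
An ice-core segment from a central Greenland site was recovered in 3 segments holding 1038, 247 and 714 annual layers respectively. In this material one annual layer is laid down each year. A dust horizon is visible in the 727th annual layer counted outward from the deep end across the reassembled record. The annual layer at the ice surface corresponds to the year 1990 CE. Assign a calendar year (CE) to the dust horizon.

Total annual layers = 1038 + 247 + 714 = 1999.
The dust horizon sits at annual layer 727 from the deep end, so 1999 − 727 = 1272 annual layers formed after it.
Counting back 1272 years from 1990 CE places the dust horizon in 1990 − 1272 = 718 CE.

718 CE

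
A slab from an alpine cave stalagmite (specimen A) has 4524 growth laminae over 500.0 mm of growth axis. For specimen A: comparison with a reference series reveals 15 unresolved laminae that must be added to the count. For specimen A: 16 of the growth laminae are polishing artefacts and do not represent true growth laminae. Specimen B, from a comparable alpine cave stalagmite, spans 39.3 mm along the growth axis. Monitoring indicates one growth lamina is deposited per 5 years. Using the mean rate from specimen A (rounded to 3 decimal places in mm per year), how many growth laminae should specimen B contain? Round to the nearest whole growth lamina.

357 growth laminae

Specimen A: adjusted count: 4524 − 16 + 15 = 4523 growth laminae.
Specimen A: multiplying by 5 years per growth lamina: 4523 × 5 = 22615 years.
A: 500.0 mm over 22615 years gives 500.0 / 22615 ≈ 0.022 mm/yr.
Specimen B: 39.3 mm / 0.022 mm per year = 1786.36 years; at 5 years per growth lamina that is 1786.36 / 5 ≈ 357 growth laminae.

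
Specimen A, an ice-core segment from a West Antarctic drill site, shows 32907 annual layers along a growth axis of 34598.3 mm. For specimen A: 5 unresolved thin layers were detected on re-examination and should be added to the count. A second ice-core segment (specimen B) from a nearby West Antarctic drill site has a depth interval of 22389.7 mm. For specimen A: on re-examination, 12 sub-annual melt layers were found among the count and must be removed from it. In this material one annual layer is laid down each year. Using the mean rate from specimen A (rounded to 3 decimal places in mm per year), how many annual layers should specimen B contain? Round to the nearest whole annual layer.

21283 annual layers

Specimen A: after corrections the count is 32907 − 12 + 5 = 32900 annual layers.
A: Extension rate ≈ 34598.3 / 32900 = 1.052 mm/yr.
Specimen B: 22389.7 mm / 1.052 mm per year = 21282.98 years ≈ 21283 annual layers.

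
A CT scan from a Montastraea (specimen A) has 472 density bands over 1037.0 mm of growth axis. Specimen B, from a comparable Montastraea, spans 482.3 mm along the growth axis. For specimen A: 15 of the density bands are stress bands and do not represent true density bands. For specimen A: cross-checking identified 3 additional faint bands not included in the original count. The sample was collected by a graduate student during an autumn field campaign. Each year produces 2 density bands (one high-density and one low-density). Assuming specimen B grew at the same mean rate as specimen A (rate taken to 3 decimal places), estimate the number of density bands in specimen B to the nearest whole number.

Specimen A: correcting the raw count gives 472 − 15 + 3 = 460 true density bands.
Specimen A: with 2 density bands per year, 460 / 2 = 230 years.
A: Mean rate = 1037.0 mm / 230 years ≈ 4.509 mm/year.
B spans 482.3 / 4.509 = 106.96 years; at 2 density bands per year that is 106.96 × 2 ≈ 214 density bands.

214 density bands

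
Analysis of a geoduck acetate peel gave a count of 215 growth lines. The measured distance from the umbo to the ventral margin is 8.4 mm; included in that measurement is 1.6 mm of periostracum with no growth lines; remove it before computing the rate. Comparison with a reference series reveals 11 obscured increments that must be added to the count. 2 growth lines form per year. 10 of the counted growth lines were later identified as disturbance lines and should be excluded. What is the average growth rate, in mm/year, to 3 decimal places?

Adjusted count: 215 − 10 + 11 = 216 growth lines.
With 2 growth lines per year, 216 / 2 = 108 years.
The growth record spans 8.4 − 1.6 = 6.8 mm.
Mean rate = 6.8 mm / 108 years ≈ 0.063 mm/year.

0.063 mm/year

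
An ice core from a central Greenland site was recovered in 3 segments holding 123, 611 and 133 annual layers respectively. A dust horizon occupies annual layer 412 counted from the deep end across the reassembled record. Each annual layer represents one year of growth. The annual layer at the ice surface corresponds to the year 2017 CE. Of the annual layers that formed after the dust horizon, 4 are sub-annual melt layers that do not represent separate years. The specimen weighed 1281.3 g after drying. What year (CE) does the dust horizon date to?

Total annual layers = 123 + 611 + 133 = 867.
Between annual layer 412 and the ice surface there are 867 − 412 = 455 annual layers.
455 − 4 false = 451 true annual layers after the dust horizon.
The annual layer at the ice surface is 2017 CE, so the dust horizon dates to 2017 − 451 = 1566 CE.

1566 CE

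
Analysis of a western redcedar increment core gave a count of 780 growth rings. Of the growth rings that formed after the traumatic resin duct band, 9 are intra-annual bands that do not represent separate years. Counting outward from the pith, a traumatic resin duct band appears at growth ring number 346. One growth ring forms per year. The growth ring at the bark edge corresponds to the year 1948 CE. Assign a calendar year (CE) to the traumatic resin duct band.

1523 CE

Between growth ring 346 and the bark edge there are 780 − 346 = 434 growth rings.
Removing the 9 false growth rings leaves 434 − 9 = 425 true growth rings beyond the traumatic resin duct band.
Counting back 425 years from 1948 CE places the traumatic resin duct band in 1948 − 425 = 1523 CE.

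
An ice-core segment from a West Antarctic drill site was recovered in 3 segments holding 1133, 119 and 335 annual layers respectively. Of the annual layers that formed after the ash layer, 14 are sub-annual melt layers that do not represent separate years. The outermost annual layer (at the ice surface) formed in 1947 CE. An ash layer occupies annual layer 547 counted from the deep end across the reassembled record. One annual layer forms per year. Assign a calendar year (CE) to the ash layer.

Total annual layers = 1133 + 119 + 335 = 1587.
The ash layer sits at annual layer 547 from the deep end, so 1587 − 547 = 1040 annual layers formed after it.
Excluding 14 false annual layers: 1040 − 14 = 1026.
1947 − 1026 = 921 CE.

921 CE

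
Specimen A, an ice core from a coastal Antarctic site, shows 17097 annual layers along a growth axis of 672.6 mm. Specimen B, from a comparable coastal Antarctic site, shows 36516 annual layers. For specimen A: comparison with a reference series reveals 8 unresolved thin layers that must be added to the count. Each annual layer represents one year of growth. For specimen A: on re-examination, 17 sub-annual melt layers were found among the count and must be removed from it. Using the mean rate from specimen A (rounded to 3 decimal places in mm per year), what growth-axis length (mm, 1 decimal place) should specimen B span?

Specimen A: true annual layer count = 17097 − 17 + 8 = 17088.
A: Mean rate = 672.6 mm / 17088 years ≈ 0.039 mm per year.
Length of B = 0.039 × 36516 = 1424.1 mm.

1424.1 mm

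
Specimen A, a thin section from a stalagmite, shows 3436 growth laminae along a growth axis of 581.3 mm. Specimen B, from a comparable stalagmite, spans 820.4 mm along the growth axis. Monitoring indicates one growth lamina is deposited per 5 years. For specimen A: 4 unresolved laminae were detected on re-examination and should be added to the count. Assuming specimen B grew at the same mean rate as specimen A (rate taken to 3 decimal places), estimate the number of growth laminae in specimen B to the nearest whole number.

Specimen A: adjusted count: 3436 + 4 = 3440 growth laminae.
Specimen A: multiplying by 5 years per growth lamina: 3440 × 5 = 17200 years.
A: Extension rate ≈ 581.3 / 17200 = 0.034 mm/year.
For B, 820.4 / 0.034 = 24129.41 years; at 5 years per growth lamina that is 24129.41 / 5 ≈ 4826 growth laminae.

4826 growth laminae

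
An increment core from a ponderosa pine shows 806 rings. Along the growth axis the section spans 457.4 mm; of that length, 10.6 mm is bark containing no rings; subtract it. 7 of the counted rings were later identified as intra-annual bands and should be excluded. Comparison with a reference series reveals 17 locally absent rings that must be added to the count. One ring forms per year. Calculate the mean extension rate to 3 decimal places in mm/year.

After corrections the count is 806 − 7 + 17 = 816 rings.
Net length = 457.4 − 10.6 = 446.8 mm.
446.8 mm over 816 years gives 446.8 / 816 ≈ 0.548 mm/year.

0.548 mm/year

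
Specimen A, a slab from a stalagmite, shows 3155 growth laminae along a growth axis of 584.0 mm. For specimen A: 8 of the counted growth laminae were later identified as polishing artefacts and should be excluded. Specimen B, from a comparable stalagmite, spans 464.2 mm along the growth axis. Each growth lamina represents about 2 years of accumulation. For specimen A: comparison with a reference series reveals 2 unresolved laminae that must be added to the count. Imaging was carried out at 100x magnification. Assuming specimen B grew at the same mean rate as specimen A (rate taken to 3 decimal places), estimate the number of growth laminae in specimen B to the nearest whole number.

Specimen A: true growth lamina count = 3155 − 8 + 2 = 3149.
Specimen A: multiplying by 2 years per growth lamina: 3149 × 2 = 6298 years.
A: Mean rate = 584.0 mm / 6298 years ≈ 0.093 mm per year.
For B, 464.2 / 0.093 = 4991.40 years; at 2 years per growth lamina that is 4991.40 / 2 ≈ 2496 growth laminae.

2496 growth laminae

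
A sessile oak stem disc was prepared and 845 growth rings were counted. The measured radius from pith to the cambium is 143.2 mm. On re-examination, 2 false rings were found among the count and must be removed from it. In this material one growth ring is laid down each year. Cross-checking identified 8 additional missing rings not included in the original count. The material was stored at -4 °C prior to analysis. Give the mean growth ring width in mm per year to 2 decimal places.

Adjusted count: 845 − 2 + 8 = 851 growth rings.
Mean rate = 143.2 mm / 851 years ≈ 0.17 mm per year.

0.17 mm per year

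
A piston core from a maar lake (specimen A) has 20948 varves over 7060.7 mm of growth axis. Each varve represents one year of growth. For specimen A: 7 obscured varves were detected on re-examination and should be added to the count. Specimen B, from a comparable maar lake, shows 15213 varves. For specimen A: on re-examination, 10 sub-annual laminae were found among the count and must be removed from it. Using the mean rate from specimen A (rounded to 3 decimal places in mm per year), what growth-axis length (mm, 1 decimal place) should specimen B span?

5126.8 mm

Specimen A: true varve count = 20948 − 10 + 7 = 20945.
A: Mean rate = 7060.7 mm / 20945 years ≈ 0.337 mm per year.
Length of B = 0.337 × 15213 = 5126.8 mm.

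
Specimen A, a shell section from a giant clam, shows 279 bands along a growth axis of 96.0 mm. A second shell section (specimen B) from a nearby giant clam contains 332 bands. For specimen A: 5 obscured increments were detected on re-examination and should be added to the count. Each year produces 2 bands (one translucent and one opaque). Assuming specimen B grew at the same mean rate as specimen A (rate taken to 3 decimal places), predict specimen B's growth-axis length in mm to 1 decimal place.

112.2 mm

Specimen A: true band count = 279 + 5 = 284.
Specimen A: dividing by 2 bands per year: 284 / 2 = 142 years.
A: Mean rate = 96.0 mm / 142 years ≈ 0.676 mm per year.
Specimen B: 332 bands at 2 per year is 332 / 2 = 166 years. Length of B = 0.676 × 166 = 112.2 mm.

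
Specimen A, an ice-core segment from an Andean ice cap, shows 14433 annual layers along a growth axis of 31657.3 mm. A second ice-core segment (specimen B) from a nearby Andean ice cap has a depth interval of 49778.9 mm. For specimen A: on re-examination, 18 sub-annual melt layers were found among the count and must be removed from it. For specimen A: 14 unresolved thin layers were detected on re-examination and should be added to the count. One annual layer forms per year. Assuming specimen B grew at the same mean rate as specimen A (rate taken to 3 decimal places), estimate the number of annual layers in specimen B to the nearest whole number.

22689 annual layers

Specimen A: true annual layer count = 14433 − 18 + 14 = 14429.
A: 31657.3 mm over 14429 years gives 31657.3 / 14429 ≈ 2.194 mm/year.
Specimen B: 49778.9 mm / 2.194 mm per year = 22688.65 years ≈ 22689 annual layers.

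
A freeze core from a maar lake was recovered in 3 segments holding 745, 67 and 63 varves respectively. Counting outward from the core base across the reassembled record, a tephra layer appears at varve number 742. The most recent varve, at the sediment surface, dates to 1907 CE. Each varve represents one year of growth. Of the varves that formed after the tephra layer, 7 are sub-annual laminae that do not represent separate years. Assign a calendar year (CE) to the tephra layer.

1781 CE

Total varves = 745 + 67 + 63 = 875.
875 − 742 = 133 varves lie beyond the tephra layer toward the sediment surface.
133 − 7 false = 126 true varves after the tephra layer.
The varve at the sediment surface is 1907 CE, so the tephra layer dates to 1907 − 126 = 1781 CE.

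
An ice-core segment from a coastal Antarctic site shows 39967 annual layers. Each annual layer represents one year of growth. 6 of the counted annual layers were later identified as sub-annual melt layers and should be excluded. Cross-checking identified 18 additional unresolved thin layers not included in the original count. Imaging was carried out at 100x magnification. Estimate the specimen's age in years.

39979 years

Adjusted count: 39967 − 6 + 18 = 39979 annual layers.
At one annual layer per year, that is 39979 years.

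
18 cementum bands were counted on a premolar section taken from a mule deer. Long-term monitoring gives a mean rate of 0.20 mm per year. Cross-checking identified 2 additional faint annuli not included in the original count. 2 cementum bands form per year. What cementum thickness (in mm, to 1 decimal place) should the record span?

2.0 mm

After corrections the count is 18 + 2 = 20 cementum bands.
20 cementum bands at 2 per year is 20 / 2 = 10 years.
Length ≈ 0.20 × 10 = 2.0 mm.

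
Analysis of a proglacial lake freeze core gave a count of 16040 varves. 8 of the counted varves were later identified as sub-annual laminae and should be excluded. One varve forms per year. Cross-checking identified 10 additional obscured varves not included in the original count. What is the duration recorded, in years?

16042 years

Adjusted count: 16040 − 8 + 10 = 16042 varves.
At one varve per year, that is 16042 years.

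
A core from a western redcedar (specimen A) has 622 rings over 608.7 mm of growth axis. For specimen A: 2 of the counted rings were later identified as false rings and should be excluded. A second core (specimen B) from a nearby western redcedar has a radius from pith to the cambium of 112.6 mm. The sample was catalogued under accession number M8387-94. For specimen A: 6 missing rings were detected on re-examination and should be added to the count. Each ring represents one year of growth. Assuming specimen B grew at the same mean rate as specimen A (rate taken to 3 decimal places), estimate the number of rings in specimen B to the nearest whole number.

Specimen A: after corrections the count is 622 − 2 + 6 = 626 rings.
A: Mean rate = 608.7 mm / 626 years ≈ 0.972 mm/yr.
B spans 112.6 / 0.972 = 115.84 years ≈ 116 rings.

116 rings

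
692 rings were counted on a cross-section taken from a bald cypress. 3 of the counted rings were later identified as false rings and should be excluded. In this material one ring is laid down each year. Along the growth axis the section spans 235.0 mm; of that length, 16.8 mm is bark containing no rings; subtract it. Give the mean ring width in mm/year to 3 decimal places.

Adjusted count: 692 − 3 = 689 rings.
Net length = 235.0 − 16.8 = 218.2 mm.
218.2 mm over 689 years gives 218.2 / 689 ≈ 0.317 mm/year.

0.317 mm/year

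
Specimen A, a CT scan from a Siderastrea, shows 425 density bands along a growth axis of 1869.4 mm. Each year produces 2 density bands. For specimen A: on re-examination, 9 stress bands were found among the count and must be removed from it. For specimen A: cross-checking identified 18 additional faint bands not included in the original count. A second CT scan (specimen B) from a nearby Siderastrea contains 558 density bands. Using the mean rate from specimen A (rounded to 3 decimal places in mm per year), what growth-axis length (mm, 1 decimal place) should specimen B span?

2403.6 mm

Specimen A: correcting the raw count gives 425 − 9 + 18 = 434 true density bands.
Specimen A: dividing by 2 density bands per year: 434 / 2 = 217 years.
A: Mean rate = 1869.4 mm / 217 years ≈ 8.615 mm/year.
Specimen B: 558 density bands at 2 per year is 558 / 2 = 279 years. B's length ≈ 8.615 × 279 = 2403.6 mm.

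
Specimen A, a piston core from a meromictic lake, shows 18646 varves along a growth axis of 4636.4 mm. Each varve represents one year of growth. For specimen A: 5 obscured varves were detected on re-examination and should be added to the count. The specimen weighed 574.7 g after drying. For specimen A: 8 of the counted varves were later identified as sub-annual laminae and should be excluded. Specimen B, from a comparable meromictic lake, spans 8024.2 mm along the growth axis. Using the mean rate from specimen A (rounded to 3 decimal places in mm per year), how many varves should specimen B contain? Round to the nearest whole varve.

32226 varves

Specimen A: correcting the raw count gives 18646 − 8 + 5 = 18643 true varves.
A: 4636.4 mm over 18643 years gives 4636.4 / 18643 ≈ 0.249 mm/year.
Specimen B: 8024.2 mm / 0.249 mm per year = 32225.70 years ≈ 32226 varves.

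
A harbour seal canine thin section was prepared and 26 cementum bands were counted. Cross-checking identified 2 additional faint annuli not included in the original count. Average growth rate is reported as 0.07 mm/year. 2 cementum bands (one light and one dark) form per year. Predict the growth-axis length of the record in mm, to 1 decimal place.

True cementum band count = 26 + 2 = 28.
With 2 cementum bands per year, 28 / 2 = 14 years.
Predicted length = 0.07 mm/year × 14 years = 1.0 mm.

1.0 mm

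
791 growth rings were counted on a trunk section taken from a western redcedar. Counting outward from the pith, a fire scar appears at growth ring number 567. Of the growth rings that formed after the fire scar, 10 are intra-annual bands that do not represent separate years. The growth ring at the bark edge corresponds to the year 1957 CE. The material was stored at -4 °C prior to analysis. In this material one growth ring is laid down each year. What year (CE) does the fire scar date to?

Between growth ring 567 and the bark edge there are 791 − 567 = 224 growth rings.
Excluding 10 false growth rings: 224 − 10 = 214.
Counting back 214 years from 1957 CE places the fire scar in 1957 − 214 = 1743 CE.

1743 CE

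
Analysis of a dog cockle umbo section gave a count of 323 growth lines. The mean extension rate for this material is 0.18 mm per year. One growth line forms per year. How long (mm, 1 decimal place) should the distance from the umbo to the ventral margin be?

The record spans 323 years at 0.18 mm per year.
Predicted length = 0.18 mm/year × 323 years = 58.1 mm.

58.1 mm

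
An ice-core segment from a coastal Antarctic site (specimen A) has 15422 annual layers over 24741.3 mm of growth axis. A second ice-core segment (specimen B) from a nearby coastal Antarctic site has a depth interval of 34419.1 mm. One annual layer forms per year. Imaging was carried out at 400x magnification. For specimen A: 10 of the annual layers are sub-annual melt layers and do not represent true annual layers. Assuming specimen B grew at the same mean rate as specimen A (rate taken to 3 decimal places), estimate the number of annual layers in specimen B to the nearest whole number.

Specimen A: adjusted count: 15422 − 10 = 15412 annual layers.
A: 24741.3 mm over 15412 years gives 24741.3 / 15412 ≈ 1.605 mm/yr.
B spans 34419.1 / 1.605 = 21444.92 years ≈ 21445 annual layers.

21445 annual layers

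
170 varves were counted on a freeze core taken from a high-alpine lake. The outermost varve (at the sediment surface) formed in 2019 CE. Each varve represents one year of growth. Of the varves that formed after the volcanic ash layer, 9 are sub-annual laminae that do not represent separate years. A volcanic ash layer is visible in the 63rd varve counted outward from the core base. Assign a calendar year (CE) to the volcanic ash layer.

170 − 63 = 107 varves lie beyond the volcanic ash layer toward the sediment surface.
Removing the 9 false varves leaves 107 − 9 = 98 true varves beyond the volcanic ash layer.
2019 − 98 = 1921 CE.

1921 CE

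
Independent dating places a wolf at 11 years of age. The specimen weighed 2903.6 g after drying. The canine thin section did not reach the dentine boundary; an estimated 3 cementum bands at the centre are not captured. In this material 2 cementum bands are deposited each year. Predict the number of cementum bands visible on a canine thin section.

Expected cementum bands: 11 × 2 = 22.
Less the 3 uncaptured cementum bands: 22 − 3 = 19.

19 cementum bands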